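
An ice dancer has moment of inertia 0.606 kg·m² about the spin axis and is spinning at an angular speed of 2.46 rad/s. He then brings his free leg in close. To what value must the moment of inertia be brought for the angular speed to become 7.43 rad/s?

I₂ ≈ 0.201 kg·m²

Angular momentum about the spin axis is conserved since the torque about it is zero.
I₂ = I₁ω₁ / ω₂ = (0.606)(2.46) / (7.43) = 0.2006 kg·m².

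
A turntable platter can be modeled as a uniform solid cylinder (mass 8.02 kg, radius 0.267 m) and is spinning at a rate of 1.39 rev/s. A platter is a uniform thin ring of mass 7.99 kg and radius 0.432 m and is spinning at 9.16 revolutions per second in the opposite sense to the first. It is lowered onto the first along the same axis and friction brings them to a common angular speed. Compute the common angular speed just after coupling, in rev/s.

The coupling torques are internal; angular momentum about the shared axis is conserved.
Moments of inertia: I_A = ½(8.02)(0.267)² = 0.2859 kg·m²; I_B = (7.99)(0.432)² = 1.491 kg·m².
Taking A's sense as positive: L = (0.2859)(1.39) − (1.491)(9.16) = -13.26 kg·m²·rev/s.
Combined I = 0.2859 + 1.491 = 1.777 kg·m².
ω_f = L / I = -13.26 / 1.777 = -7.463 rev/s.

|ω_f| ≈ 7.46 rev/s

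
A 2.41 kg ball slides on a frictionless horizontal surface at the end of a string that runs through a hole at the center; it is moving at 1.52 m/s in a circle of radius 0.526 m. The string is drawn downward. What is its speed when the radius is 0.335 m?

v₂ ≈ 2.39 m/s

Central (radial) force ⇒ zero torque about the center ⇒ m v r is constant.
v₂ = v₁ r₁ / r₂ = (1.52)(0.526) / (0.335) = 2.387 m/s.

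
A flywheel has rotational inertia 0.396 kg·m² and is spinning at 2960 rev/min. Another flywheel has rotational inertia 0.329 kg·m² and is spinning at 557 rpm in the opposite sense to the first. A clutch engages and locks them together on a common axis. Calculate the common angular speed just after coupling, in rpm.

|ω_f| ≈ 1360 rpm

No external torque acts about the common axis, so total angular momentum is conserved.
Taking A's sense as positive: L = (0.3960)(2960) − (0.3290)(557) = 988.9 kg·m²·rpm.
Combined I = 0.3960 + 0.3290 = 0.7250 kg·m².
ω_f = L / I = 988.9 / 0.7250 = 1364 rpm.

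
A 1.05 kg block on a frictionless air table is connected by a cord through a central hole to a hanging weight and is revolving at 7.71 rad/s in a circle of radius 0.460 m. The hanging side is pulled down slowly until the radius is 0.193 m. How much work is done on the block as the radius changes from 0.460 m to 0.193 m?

No torque about the axis ⇒ m r₁² ω₁ = m r₂² ω₂.
ω₂ = ω₁ (r₁/r₂)² = (7.71)(0.460/0.193)² = 43.80 rad/s.
W = ΔKE = ½m(v₂² − v₁²) = 30.91 J.

W ≈ 30.9 J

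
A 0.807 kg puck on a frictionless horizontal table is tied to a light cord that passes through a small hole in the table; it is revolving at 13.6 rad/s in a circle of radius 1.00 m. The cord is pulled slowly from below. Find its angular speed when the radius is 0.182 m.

ω₂ ≈ 411 rad/s

The constraining force is radial, so m r² ω about the center is conserved.
ω₂ = ω₁ (r₁/r₂)² = (13.6)(1.00/0.182)² = 410.6 rad/s.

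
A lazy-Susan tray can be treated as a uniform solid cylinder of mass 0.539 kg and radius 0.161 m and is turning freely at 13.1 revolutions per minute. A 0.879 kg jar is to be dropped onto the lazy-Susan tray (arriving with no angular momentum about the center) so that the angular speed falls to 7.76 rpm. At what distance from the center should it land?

r ≈ 0.0740 m

The added mass arrives with no angular momentum about the center, and any external torque about the center is negligible, so the system's angular momentum is conserved.
I_p = ½(0.539)(0.161)² = 0.006986 kg·m².
I_p ω_i = (I_p + m r²) ω_f ⇒ m r² = I_p(ω_i/ω_f − 1) = 0.006986(13.1/7.76 − 1) = 0.004807 kg·m².
r = √(0.004807/0.879) = 0.07395 m.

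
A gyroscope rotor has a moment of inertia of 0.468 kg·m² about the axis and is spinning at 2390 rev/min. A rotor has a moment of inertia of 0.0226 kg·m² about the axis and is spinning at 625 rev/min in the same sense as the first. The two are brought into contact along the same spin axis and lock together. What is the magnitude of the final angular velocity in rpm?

|ω_f| ≈ 2310 rpm

No external torque acts about the common axis, so total angular momentum is conserved.
Taking A's sense as positive: L = (0.4680)(2390) + (0.02260)(625) = 1133 kg·m²·rpm.
Combined I = 0.4680 + 0.02260 = 0.4906 kg·m².
ω_f = L / I = 1133 / 0.4906 = 2309 rpm.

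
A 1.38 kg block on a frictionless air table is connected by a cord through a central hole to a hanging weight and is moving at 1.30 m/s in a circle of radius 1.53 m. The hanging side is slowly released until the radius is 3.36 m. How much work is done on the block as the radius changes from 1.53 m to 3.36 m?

W ≈ -0.924 J

The only horizontal force on the mass is along the cord (radial), so it exerts no torque about the hole and angular momentum m v r is conserved.
v₂ = v₁ r₁ / r₂ = (1.30)(1.53) / (3.36) = 0.5920 m/s.
W = ΔKE = ½m(v₂² − v₁²) = -0.9243 J.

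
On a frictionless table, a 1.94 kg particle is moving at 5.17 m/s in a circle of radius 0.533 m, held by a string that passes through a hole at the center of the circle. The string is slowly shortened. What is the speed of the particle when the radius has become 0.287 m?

v₂ ≈ 9.60 m/s

The only horizontal force on the mass is along the cord (radial), so it exerts no torque about the hole and angular momentum m v r is conserved.
v₂ = v₁ r₁ / r₂ = (5.17)(0.533) / (0.287) = 9.601 m/s.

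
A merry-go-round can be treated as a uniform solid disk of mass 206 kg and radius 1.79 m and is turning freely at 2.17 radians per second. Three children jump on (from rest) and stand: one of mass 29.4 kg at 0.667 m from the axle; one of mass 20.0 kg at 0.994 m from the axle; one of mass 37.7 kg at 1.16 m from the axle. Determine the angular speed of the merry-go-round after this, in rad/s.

The added mass arrives with no angular momentum about the axle, and any external torque about the axle is negligible, so the system's angular momentum is conserved.
I_p = ½(206)(1.79)² = 330.0 kg·m².
Added inertia Σmr² = (29.4)(0.667)² + (20.0)(0.994)² + (37.7)(1.16)² = 83.57 kg·m²; I_f = 330.0 + 83.57 = 413.6 kg·m².
ω_f = I_p ω_i / I_f = (330.0)(2.17) / 413.6 = 1.732 rad/s.

ω_f ≈ 1.73 rad/s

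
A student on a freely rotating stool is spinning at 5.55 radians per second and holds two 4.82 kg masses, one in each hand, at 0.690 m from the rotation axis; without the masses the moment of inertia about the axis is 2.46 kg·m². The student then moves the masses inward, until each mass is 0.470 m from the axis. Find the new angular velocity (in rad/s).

With no external torque about the axis, L is conserved: I₁ω₁ = I₂ω₂.
I₁ = 2.46 + 2(4.82)(0.690)² = 7.050 kg·m²; I₂ = 2.46 + 2(4.82)(0.470)² = 4.589 kg·m².
ω₂ = I₁ω₁ / I₂ = (7.050)(5.55 rad/s) / (4.589) = 8.525 rad/s.

ω₂ ≈ 8.53 rad/s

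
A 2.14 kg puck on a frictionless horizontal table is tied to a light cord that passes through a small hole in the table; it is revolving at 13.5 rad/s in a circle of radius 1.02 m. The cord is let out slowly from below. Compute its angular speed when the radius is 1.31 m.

ω₂ ≈ 8.18 rad/s

The constraining force is radial, so m r² ω about the center is conserved.
ω₂ = ω₁ (r₁/r₂)² = (13.5)(1.02/1.31)² = 8.184 rad/s.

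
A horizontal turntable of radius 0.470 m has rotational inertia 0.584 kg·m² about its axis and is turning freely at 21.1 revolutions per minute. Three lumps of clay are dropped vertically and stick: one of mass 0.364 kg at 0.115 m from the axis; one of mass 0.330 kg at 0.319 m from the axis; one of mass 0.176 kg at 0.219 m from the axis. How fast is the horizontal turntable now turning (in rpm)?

No external torque acts about the axis; L_before = L_after.
Added inertia Σmr² = (0.364)(0.115)² + (0.330)(0.319)² + (0.176)(0.219)² = 0.04684 kg·m²; I_f = 0.5840 + 0.04684 = 0.6308 kg·m².
ω_f = I_p ω_i / I_f = (0.5840)(21.1) / 0.6308 = 19.53 rpm.

ω_f ≈ 19.5 rpm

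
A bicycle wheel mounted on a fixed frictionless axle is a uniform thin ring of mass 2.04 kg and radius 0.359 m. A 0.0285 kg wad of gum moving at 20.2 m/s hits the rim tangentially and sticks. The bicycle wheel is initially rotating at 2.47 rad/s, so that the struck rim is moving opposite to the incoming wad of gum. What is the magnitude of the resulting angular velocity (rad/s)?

The axle reaction passes through the axle and exerts no torque about it; angular momentum about the axle is conserved through the impact.
I_p = (2.04)(0.359)² = 0.2629 kg·m². Taking the sense of the wad of gum's angular momentum as positive, L_{wad} = m v R = (0.0285)(20.2)(0.359) = 0.2067 kg·m²/s.
L_i = −I_p ω_p + m v R = −(0.2629)(2.47) + 0.2067 = -0.4427 kg·m²/s.
After sticking, I_f = I_p + m R² = 0.2629 + (0.0285)(0.359)² = 0.2666 kg·m².
ω_f = L_i / I_f = -0.4427 / 0.2666 = -1.661 rad/s.

|ω_f| ≈ 1.66 rad/s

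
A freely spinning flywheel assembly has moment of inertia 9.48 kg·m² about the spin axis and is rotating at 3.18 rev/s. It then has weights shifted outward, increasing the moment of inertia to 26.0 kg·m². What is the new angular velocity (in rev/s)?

With no external torque about the axis, L is conserved: I₁ω₁ = I₂ω₂.
ω₂ = I₁ω₁ / I₂ = (9.480)(3.18 rev/s) / (26.00) = 1.159 rev/s.

ω₂ ≈ 1.16 rev/s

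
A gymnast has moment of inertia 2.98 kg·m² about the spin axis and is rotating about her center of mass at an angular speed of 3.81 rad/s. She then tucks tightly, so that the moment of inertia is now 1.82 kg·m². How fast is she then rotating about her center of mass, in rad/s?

With no external torque about the axis, L is conserved: I₁ω₁ = I₂ω₂.
ω₂ = I₁ω₁ / I₂ = (2.980)(3.81 rad/s) / (1.820) = 6.238 rad/s.

ω₂ ≈ 6.24 rad/s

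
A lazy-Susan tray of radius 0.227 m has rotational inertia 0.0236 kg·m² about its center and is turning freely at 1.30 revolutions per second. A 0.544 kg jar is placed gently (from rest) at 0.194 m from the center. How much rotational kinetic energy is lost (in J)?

No external torque acts about the center; L_before = L_after.
Added inertia Σmr² = (0.544)(0.194)² = 0.02047 kg·m²; I_f = 0.02360 + 0.02047 = 0.04407 kg·m².
ω_f = I_p ω_i / I_f = (0.02360)(1.30) / 0.04407 = 0.6961 rev/s.
KE_i = ½(0.02360)(8.168 rad/s)² = 0.7873 J; KE_f = ½(0.04407)(4.374)² = 0.4216 J.

energy lost ≈ 0.366 J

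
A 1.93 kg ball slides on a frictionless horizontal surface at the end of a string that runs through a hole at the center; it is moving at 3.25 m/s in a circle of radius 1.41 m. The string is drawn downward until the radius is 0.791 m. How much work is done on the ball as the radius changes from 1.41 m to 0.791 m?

W ≈ 22.2 J

Central (radial) force ⇒ zero torque about the center ⇒ m v r is constant.
v₂ = v₁ r₁ / r₂ = (3.25)(1.41) / (0.791) = 5.793 m/s.
W = ΔKE = ½m(v₂² − v₁²) = 22.19 J.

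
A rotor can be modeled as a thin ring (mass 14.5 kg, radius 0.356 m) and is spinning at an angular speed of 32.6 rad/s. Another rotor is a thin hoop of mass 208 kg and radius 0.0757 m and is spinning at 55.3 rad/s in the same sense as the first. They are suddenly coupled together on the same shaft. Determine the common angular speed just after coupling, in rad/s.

|ω_f| ≈ 41.5 rad/s

No external torque acts about the common axis, so total angular momentum is conserved.
Moments of inertia: I_A = (14.5)(0.356)² = 1.838 kg·m²; I_B = (208)(0.0757)² = 1.192 kg·m².
Taking A's sense as positive: L = (1.838)(32.6) + (1.192)(55.3) = 125.8 kg·m²·rad/s.
Combined I = 1.838 + 1.192 = 3.030 kg·m².
ω_f = L / I = 125.8 / 3.030 = 41.53 rad/s.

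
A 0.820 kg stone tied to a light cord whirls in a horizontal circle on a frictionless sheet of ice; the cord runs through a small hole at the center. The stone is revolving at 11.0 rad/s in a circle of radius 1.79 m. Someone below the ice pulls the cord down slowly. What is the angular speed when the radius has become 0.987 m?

No torque about the axis ⇒ m r₁² ω₁ = m r₂² ω₂.
ω₂ = ω₁ (r₁/r₂)² = (11.0)(1.79/0.987)² = 36.18 rad/s.

ω₂ ≈ 36.2 rad/s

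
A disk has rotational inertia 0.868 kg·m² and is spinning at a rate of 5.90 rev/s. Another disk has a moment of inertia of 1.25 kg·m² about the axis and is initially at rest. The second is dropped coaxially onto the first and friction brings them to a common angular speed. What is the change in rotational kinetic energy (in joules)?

The coupling torques are internal; angular momentum about the shared axis is conserved.
Taking A's sense as positive: L = (0.8680)(5.90) = 5.121 kg·m²·rev/s.
Combined I = 0.8680 + 1.250 = 2.118 kg·m².
ω_f = L / I = 5.121 / 2.118 = 2.418 rev/s.
KE_i = ½ΣIω² = 596.4 J; KE_f = ½(2.118)(15.19)² = 244.4 J.

ΔKE ≈ -352 J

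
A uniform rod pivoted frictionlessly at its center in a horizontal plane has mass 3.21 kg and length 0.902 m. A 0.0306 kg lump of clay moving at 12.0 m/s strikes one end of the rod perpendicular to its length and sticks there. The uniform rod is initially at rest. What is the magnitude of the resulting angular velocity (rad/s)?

The axle reaction passes through the pivot and exerts no torque about it; angular momentum about the pivot is conserved through the impact.
I_p = (1/12)(3.21)(0.902)² = 0.2176 kg·m². Taking the sense of the lump of clay's angular momentum as positive, L_{lump} = m v R = (0.0306)(12.0)(0.902/2) = 0.1656 kg·m²/s.
L_i = 0 + 0.1656 = 0.1656 kg·m²/s.
After sticking, I_f = I_p + m R² = 0.2176 + (0.0306)(0.902/2)² = 0.2239 kg·m².
ω_f = L_i / I_f = 0.1656 / 0.2239 = 0.7398 rad/s.

|ω_f| ≈ 0.740 rad/s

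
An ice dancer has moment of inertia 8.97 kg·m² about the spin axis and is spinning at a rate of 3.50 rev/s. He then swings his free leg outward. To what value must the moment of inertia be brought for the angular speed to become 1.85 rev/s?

Angular momentum about the spin axis is conserved since the torque about it is zero.
I₂ = I₁ω₁ / ω₂ = (8.97)(3.50) / (1.85) = 16.97 kg·m².

I₂ ≈ 17.0 kg·m²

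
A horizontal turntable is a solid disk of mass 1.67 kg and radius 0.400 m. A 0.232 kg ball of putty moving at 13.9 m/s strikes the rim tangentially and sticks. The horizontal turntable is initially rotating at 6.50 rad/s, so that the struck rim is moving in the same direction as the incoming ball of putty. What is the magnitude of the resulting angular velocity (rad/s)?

The axle reaction passes through the axle and exerts no torque about it; angular momentum about the axle is conserved through the impact.
I_p = ½(1.67)(0.400)² = 0.1336 kg·m². Taking the sense of the ball of putty's angular momentum as positive, L_{ball} = m v R = (0.232)(13.9)(0.400) = 1.290 kg·m²/s.
L_i = +I_p ω_p + m v R = +(0.1336)(6.50) + 1.290 = 2.158 kg·m²/s.
After sticking, I_f = I_p + m R² = 0.1336 + (0.232)(0.400)² = 0.1707 kg·m².
ω_f = L_i / I_f = 2.158 / 0.1707 = 12.64 rad/s.

|ω_f| ≈ 12.6 rad/s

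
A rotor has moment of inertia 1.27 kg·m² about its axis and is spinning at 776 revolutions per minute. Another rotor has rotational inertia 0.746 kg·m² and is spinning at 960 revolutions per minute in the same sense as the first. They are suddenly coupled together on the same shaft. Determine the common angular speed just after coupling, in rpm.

|ω_f| ≈ 844 rpm

The coupling torques are internal; angular momentum about the shared axis is conserved.
Taking A's sense as positive: L = (1.270)(776) + (0.7460)(960) = 1702 kg·m²·rpm.
Combined I = 1.270 + 0.7460 = 2.016 kg·m².
ω_f = L / I = 1702 / 2.016 = 844.1 rpm.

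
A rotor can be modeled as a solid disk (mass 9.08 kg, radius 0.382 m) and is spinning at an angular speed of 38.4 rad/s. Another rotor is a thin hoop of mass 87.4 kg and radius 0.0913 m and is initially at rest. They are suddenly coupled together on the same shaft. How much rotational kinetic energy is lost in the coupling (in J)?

The coupling torques are internal; angular momentum about the shared axis is conserved.
Moments of inertia: I_A = ½(9.08)(0.382)² = 0.6625 kg·m²; I_B = (87.4)(0.0913)² = 0.7285 kg·m².
Taking A's sense as positive: L = (0.6625)(38.4) = 25.44 kg·m²·rad/s.
Combined I = 0.6625 + 0.7285 = 1.391 kg·m².
ω_f = L / I = 25.44 / 1.391 = 18.29 rad/s.
KE_i = ½ΣIω² = 488.4 J; KE_f = ½(1.391)(18.29)² = 232.6 J.

ΔKE lost ≈ 256 J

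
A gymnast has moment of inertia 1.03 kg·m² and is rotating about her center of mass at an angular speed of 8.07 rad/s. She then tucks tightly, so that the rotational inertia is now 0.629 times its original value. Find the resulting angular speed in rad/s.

Angular momentum about the spin axis is conserved since the torque about it is zero.
I₂ = 0.629 × 1.03 = 0.6479 kg·m².
ω₂ = I₁ω₁ / I₂ = (1.030)(8.07 rad/s) / (0.6479) = 12.83 rad/s.

ω₂ ≈ 12.8 rad/s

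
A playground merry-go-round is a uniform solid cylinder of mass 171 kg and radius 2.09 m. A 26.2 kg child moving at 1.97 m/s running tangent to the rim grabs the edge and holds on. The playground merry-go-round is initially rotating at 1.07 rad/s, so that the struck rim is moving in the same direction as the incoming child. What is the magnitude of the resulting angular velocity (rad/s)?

The axle reaction passes through the axle and exerts no torque about it; angular momentum about the axle is conserved through the impact.
I_p = ½(171)(2.09)² = 373.5 kg·m². Taking the sense of the child's angular momentum as positive, L_{child} = m v R = (26.2)(1.97)(2.09) = 107.9 kg·m²/s.
L_i = +I_p ω_p + m v R = +(373.5)(1.07) + 107.9 = 507.5 kg·m²/s.
After sticking, I_f = I_p + m R² = 373.5 + (26.2)(2.09)² = 487.9 kg·m².
ω_f = L_i / I_f = 507.5 / 487.9 = 1.040 rad/s.

|ω_f| ≈ 1.04 rad/s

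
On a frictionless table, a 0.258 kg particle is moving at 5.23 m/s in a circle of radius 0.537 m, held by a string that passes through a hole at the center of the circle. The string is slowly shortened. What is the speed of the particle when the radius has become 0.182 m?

The only horizontal force on the mass is along the cord (radial), so it exerts no torque about the hole and angular momentum m v r is conserved.
v₂ = v₁ r₁ / r₂ = (5.23)(0.537) / (0.182) = 15.43 m/s.

v₂ ≈ 15.4 m/s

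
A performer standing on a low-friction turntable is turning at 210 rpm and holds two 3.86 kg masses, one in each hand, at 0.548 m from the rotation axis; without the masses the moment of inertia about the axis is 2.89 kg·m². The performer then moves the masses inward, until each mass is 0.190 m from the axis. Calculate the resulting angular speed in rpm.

ω₂ ≈ 345 rpm

With no external torque about the axis, L is conserved: I₁ω₁ = I₂ω₂.
I₁ = 2.89 + 2(3.86)(0.548)² = 5.208 kg·m²; I₂ = 2.89 + 2(3.86)(0.190)² = 3.169 kg·m².
ω₂ = I₁ω₁ / I₂ = (5.208)(210 rpm) / (3.169) = 345.2 rpm.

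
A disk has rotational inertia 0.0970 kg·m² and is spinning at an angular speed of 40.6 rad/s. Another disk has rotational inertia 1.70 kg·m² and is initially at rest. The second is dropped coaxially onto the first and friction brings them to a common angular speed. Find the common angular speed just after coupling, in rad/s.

|ω_f| ≈ 2.19 rad/s

The coupling torques are internal; angular momentum about the shared axis is conserved.
Taking A's sense as positive: L = (0.09700)(40.6) = 3.938 kg·m²·rad/s.
Combined I = 0.09700 + 1.700 = 1.797 kg·m².
ω_f = L / I = 3.938 / 1.797 = 2.192 rad/s.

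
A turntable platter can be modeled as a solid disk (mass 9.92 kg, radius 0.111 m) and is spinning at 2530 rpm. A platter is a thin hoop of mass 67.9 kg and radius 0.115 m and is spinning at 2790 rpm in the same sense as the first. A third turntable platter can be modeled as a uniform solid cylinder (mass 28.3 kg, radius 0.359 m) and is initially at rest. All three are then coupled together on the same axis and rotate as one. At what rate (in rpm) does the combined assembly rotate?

|ω_f| ≈ 956 rpm

No external torque acts about the common axis, so total angular momentum is conserved.
Moments of inertia: I_A = ½(9.92)(0.111)² = 0.06111 kg·m²; I_B = (67.9)(0.115)² = 0.8980 kg·m²; I_C = ½(28.3)(0.359)² = 1.824 kg·m².
Taking A's sense as positive: L = (0.06111)(2530) + (0.8980)(2790) = 2660 kg·m²·rpm.
Combined I = 0.06111 + 0.8980 + 1.824 = 2.783 kg·m².
ω_f = L / I = 2660 / 2.783 = 955.9 rpm.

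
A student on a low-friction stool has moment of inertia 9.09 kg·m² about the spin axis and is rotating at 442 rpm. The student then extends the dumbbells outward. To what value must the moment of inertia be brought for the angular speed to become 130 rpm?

I₂ ≈ 30.9 kg·m²

With no external torque about the axis, L is conserved: I₁ω₁ = I₂ω₂.
I₂ = I₁ω₁ / ω₂ = (9.09)(442) / (130) = 30.91 kg·m².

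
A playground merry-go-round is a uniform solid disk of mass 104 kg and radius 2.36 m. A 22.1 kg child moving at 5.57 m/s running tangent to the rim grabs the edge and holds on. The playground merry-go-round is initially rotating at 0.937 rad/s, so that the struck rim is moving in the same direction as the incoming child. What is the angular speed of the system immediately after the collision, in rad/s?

|ω_f| ≈ 1.36 rad/s

About the axle the impulsive forces during the collision are internal, so angular momentum about that axis is conserved.
I_p = ½(104)(2.36)² = 289.6 kg·m². Taking the sense of the child's angular momentum as positive, L_{child} = m v R = (22.1)(5.57)(2.36) = 290.5 kg·m²/s.
L_i = +I_p ω_p + m v R = +(289.6)(0.937) + 290.5 = 561.9 kg·m²/s.
After sticking, I_f = I_p + m R² = 289.6 + (22.1)(2.36)² = 412.7 kg·m².
ω_f = L_i / I_f = 561.9 / 412.7 = 1.361 rad/s.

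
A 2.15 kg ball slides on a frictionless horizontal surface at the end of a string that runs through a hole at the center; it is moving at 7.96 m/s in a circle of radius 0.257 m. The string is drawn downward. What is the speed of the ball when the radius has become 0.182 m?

The only horizontal force on the mass is along the cord (radial), so it exerts no torque about the hole and angular momentum m v r is conserved.
v₂ = v₁ r₁ / r₂ = (7.96)(0.257) / (0.182) = 11.24 m/s.

v₂ ≈ 11.2 m/s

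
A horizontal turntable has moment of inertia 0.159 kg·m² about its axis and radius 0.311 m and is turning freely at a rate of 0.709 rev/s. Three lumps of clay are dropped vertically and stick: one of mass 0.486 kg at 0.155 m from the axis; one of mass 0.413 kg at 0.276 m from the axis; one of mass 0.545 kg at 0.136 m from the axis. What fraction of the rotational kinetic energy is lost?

No external torque acts about the axis; L_before = L_after.
Added inertia Σmr² = (0.486)(0.155)² + (0.413)(0.276)² + (0.545)(0.136)² = 0.05322 kg·m²; I_f = 0.1590 + 0.05322 = 0.2122 kg·m².
ω_f = I_p ω_i / I_f = (0.1590)(0.709) / 0.2122 = 0.5312 rev/s.
KE_i = ½(0.1590)(4.455 rad/s)² = 1.578 J; KE_f = ½(0.2122)(3.338)² = 1.182 J.
Fraction lost = 0.2508.

fraction ≈ 0.251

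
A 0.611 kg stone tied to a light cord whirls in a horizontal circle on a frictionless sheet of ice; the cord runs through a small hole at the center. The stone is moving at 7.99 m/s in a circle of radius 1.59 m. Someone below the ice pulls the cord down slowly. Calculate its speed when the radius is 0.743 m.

Central (radial) force ⇒ zero torque about the center ⇒ m v r is constant.
v₂ = v₁ r₁ / r₂ = (7.99)(1.59) / (0.743) = 17.10 m/s.

v₂ ≈ 17.1 m/s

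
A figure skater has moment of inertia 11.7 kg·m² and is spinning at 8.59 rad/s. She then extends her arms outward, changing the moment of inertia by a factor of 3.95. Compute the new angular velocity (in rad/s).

With no external torque about the axis, L is conserved: I₁ω₁ = I₂ω₂.
I₂ = 3.95 × 11.7 = 46.21 kg·m².
ω₂ = I₁ω₁ / I₂ = (11.70)(8.59 rad/s) / (46.21) = 2.175 rad/s.

ω₂ ≈ 2.17 rad/s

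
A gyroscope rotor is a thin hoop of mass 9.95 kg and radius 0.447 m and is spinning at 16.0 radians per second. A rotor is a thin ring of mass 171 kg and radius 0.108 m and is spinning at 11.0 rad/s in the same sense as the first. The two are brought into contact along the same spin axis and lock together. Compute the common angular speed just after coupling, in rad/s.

|ω_f| ≈ 13.5 rad/s

No external torque acts about the common axis, so total angular momentum is conserved.
Moments of inertia: I_A = (9.95)(0.447)² = 1.988 kg·m²; I_B = (171)(0.108)² = 1.995 kg·m².
Taking A's sense as positive: L = (1.988)(16.0) + (1.995)(11.0) = 53.75 kg·m²·rad/s.
Combined I = 1.988 + 1.995 = 3.983 kg·m².
ω_f = L / I = 53.75 / 3.983 = 13.50 rad/s.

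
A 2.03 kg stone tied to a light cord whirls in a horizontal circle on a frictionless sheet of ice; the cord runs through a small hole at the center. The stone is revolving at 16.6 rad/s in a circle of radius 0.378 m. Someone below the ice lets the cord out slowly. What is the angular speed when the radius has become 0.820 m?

The constraining force is radial, so m r² ω about the center is conserved.
ω₂ = ω₁ (r₁/r₂)² = (16.6)(0.378/0.820)² = 3.527 rad/s.

ω₂ ≈ 3.53 rad/s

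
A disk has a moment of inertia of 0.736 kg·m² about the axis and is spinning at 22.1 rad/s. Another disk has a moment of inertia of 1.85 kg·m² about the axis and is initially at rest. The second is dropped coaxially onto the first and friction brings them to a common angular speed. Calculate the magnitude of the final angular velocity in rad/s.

|ω_f| ≈ 6.29 rad/s

The coupling torques are internal; angular momentum about the shared axis is conserved.
Taking A's sense as positive: L = (0.7360)(22.1) = 16.27 kg·m²·rad/s.
Combined I = 0.7360 + 1.850 = 2.586 kg·m².
ω_f = L / I = 16.27 / 2.586 = 6.290 rad/s.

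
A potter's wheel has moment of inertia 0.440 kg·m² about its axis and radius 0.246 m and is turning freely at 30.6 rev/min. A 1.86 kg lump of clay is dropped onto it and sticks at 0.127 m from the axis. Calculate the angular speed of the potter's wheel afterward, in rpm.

ω_f ≈ 28.6 rpm

The added mass arrives with no angular momentum about the axis, and any external torque about the axis is negligible, so the system's angular momentum is conserved.
Added inertia Σmr² = (1.86)(0.127)² = 0.03000 kg·m²; I_f = 0.4400 + 0.03000 = 0.4700 kg·m².
ω_f = I_p ω_i / I_f = (0.4400)(30.6) / 0.4700 = 28.65 rpm.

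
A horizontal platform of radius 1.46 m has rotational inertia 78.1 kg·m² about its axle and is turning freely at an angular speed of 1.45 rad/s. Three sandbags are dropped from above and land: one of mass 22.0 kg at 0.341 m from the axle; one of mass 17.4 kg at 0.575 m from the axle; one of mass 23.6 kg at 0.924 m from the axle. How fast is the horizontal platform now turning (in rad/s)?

No external torque acts about the axle; L_before = L_after.
Added inertia Σmr² = (22.0)(0.341)² + (17.4)(0.575)² + (23.6)(0.924)² = 28.46 kg·m²; I_f = 78.10 + 28.46 = 106.6 kg·m².
ω_f = I_p ω_i / I_f = (78.10)(1.45) / 106.6 = 1.063 rad/s.

ω_f ≈ 1.06 rad/s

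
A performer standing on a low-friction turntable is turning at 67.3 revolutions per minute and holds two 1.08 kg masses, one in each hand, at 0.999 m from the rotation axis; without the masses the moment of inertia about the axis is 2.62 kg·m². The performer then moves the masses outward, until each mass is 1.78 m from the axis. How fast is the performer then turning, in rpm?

No external torque acts about the spin axis, so angular momentum is conserved.
I₁ = 2.62 + 2(1.08)(0.999)² = 4.776 kg·m²; I₂ = 2.62 + 2(1.08)(1.78)² = 9.464 kg·m².
ω₂ = I₁ω₁ / I₂ = (4.776)(67.3 rpm) / (9.464) = 33.96 rpm.

ω₂ ≈ 34.0 rpm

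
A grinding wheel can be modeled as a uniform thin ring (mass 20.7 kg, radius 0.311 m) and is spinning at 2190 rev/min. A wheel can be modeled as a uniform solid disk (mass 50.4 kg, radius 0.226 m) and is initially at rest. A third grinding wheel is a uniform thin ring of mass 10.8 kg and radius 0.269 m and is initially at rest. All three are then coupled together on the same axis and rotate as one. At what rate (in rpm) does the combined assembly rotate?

|ω_f| ≈ 1080 rpm

No external torque acts about the common axis, so total angular momentum is conserved.
Moments of inertia: I_A = (20.7)(0.311)² = 2.002 kg·m²; I_B = ½(50.4)(0.226)² = 1.287 kg·m²; I_C = (10.8)(0.269)² = 0.7815 kg·m².
Taking A's sense as positive: L = (2.002)(2190) = 4385 kg·m²·rpm.
Combined I = 2.002 + 1.287 + 0.7815 = 4.071 kg·m².
ω_f = L / I = 4385 / 4.071 = 1077 rpm.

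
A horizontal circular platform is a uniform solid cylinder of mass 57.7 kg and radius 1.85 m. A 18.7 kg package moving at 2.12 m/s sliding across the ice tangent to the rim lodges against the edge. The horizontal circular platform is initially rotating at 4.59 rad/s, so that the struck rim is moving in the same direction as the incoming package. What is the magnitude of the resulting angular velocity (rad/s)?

|ω_f| ≈ 3.24 rad/s

About the central axle the impulsive forces during the collision are internal, so angular momentum about that axis is conserved.
I_p = ½(57.7)(1.85)² = 98.74 kg·m². Taking the sense of the package's angular momentum as positive, L_{package} = m v R = (18.7)(2.12)(1.85) = 73.34 kg·m²/s.
L_i = +I_p ω_p + m v R = +(98.74)(4.59) + 73.34 = 526.6 kg·m²/s.
After sticking, I_f = I_p + m R² = 98.74 + (18.7)(1.85)² = 162.7 kg·m².
ω_f = L_i / I_f = 526.6 / 162.7 = 3.236 rad/s.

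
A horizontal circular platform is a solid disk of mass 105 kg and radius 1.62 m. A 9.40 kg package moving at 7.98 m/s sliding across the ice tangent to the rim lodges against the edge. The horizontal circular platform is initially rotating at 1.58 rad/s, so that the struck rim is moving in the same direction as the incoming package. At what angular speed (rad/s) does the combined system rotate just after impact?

The axle reaction passes through the central axle and exerts no torque about it; angular momentum about the central axle is conserved through the impact.
I_p = ½(105)(1.62)² = 137.8 kg·m². Taking the sense of the package's angular momentum as positive, L_{package} = m v R = (9.40)(7.98)(1.62) = 121.5 kg·m²/s.
L_i = +I_p ω_p + m v R = +(137.8)(1.58) + 121.5 = 339.2 kg·m²/s.
After sticking, I_f = I_p + m R² = 137.8 + (9.40)(1.62)² = 162.5 kg·m².
ω_f = L_i / I_f = 339.2 / 162.5 = 2.088 rad/s.

|ω_f| ≈ 2.09 rad/s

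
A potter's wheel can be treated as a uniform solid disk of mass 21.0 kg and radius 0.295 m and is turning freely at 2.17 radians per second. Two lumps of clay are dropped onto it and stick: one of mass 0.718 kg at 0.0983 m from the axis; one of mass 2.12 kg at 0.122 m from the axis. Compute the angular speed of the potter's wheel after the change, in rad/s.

ω_f ≈ 2.08 rad/s

No external torque acts about the axis; L_before = L_after.
I_p = ½(21.0)(0.295)² = 0.9138 kg·m².
Added inertia Σmr² = (0.718)(0.0983)² + (2.12)(0.122)² = 0.03849 kg·m²; I_f = 0.9138 + 0.03849 = 0.9523 kg·m².
ω_f = I_p ω_i / I_f = (0.9138)(2.17) / 0.9523 = 2.082 rad/s.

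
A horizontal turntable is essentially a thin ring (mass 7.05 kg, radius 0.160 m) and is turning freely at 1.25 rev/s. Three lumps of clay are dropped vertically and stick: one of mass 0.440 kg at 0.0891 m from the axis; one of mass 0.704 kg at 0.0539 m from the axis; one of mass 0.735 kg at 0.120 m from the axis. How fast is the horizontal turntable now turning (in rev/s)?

No external torque acts about the axis; L_before = L_after.
I_p = (7.05)(0.160)² = 0.1805 kg·m².
Added inertia Σmr² = (0.440)(0.0891)² + (0.704)(0.0539)² + (0.735)(0.120)² = 0.01612 kg·m²; I_f = 0.1805 + 0.01612 = 0.1966 kg·m².
ω_f = I_p ω_i / I_f = (0.1805)(1.25) / 0.1966 = 1.147 rev/s.

ω_f ≈ 1.15 rev/s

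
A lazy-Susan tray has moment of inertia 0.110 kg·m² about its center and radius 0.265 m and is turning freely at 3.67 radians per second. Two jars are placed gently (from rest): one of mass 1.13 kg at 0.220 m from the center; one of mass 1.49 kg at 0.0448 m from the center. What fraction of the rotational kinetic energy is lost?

fraction ≈ 0.344

The added mass arrives with no angular momentum about the center, and any external torque about the center is negligible, so the system's angular momentum is conserved.
Added inertia Σmr² = (1.13)(0.220)² + (1.49)(0.0448)² = 0.05768 kg·m²; I_f = 0.1100 + 0.05768 = 0.1677 kg·m².
ω_f = I_p ω_i / I_f = (0.1100)(3.67) / 0.1677 = 2.408 rad/s.
KE_i = ½(0.1100)(3.670 rad/s)² = 0.7408 J; KE_f = ½(0.1677)(2.408)² = 0.4860 J.
Fraction lost = 0.3440.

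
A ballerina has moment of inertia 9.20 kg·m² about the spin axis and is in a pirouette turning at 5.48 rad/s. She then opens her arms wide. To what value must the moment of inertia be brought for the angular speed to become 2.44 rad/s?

Angular momentum about the spin axis is conserved since the torque about it is zero.
I₂ = I₁ω₁ / ω₂ = (9.20)(5.48) / (2.44) = 20.66 kg·m².

I₂ ≈ 20.7 kg·m²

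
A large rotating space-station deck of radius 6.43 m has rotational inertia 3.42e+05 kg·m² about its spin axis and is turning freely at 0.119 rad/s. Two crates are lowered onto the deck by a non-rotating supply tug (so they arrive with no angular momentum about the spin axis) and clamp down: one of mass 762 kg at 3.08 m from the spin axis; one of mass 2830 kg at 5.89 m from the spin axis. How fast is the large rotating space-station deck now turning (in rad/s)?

No external torque acts about the spin axis; L_before = L_after.
Added inertia Σmr² = (762)(3.08)² + (2830)(5.89)² = 1.054e+05 kg·m²; I_f = 3.420e+05 + 1.054e+05 = 4.474e+05 kg·m².
ω_f = I_p ω_i / I_f = (3.420e+05)(0.119) / 4.474e+05 = 0.09096 rad/s.

ω_f ≈ 0.0910 rad/s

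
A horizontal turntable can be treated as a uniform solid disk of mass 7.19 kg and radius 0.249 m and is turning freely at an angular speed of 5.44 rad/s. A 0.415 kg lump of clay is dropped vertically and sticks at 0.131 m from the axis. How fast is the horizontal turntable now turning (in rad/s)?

No external torque acts about the axis; L_before = L_after.
I_p = ½(7.19)(0.249)² = 0.2229 kg·m².
Added inertia Σmr² = (0.415)(0.131)² = 0.007122 kg·m²; I_f = 0.2229 + 0.007122 = 0.2300 kg·m².
ω_f = I_p ω_i / I_f = (0.2229)(5.44) / 0.2300 = 5.272 rad/s.

ω_f ≈ 5.27 rad/s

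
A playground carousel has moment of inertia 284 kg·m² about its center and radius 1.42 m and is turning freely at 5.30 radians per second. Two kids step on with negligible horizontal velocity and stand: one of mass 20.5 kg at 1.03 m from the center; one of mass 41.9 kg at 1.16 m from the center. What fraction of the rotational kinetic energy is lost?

No external torque acts about the center; L_before = L_after.
Added inertia Σmr² = (20.5)(1.03)² + (41.9)(1.16)² = 78.13 kg·m²; I_f = 284.0 + 78.13 = 362.1 kg·m².
ω_f = I_p ω_i / I_f = (284.0)(5.30) / 362.1 = 4.157 rad/s.
KE_i = ½(284.0)(5.300 rad/s)² = 3989 J; KE_f = ½(362.1)(4.157)² = 3128 J.
Fraction lost = 0.2157.

fraction ≈ 0.216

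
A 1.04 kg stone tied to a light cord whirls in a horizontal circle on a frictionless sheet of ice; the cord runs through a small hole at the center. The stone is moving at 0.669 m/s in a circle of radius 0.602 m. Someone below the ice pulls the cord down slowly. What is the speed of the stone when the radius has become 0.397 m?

v₂ ≈ 1.01 m/s

The only horizontal force on the mass is along the cord (radial), so it exerts no torque about the hole and angular momentum m v r is conserved.
v₂ = v₁ r₁ / r₂ = (0.669)(0.602) / (0.397) = 1.014 m/s.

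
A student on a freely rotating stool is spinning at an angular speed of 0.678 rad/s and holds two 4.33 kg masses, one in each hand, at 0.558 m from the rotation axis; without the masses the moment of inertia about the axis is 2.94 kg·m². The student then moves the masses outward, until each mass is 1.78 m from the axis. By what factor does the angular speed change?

With no external torque about the axis, L is conserved: I₁ω₁ = I₂ω₂.
I₁ = 2.94 + 2(4.33)(0.558)² = 5.636 kg·m²; I₂ = 2.94 + 2(4.33)(1.78)² = 30.38 kg·m².
ω₂/ω₁ = I₁/I₂ = 5.636 / 30.38 = 0.1855.

ω₂/ω₁ ≈ 0.186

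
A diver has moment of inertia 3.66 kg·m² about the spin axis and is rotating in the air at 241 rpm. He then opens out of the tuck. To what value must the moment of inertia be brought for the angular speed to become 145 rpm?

No external torque acts about the spin axis, so angular momentum is conserved.
I₂ = I₁ω₁ / ω₂ = (3.66)(241) / (145) = 6.083 kg·m².

I₂ ≈ 6.08 kg·m²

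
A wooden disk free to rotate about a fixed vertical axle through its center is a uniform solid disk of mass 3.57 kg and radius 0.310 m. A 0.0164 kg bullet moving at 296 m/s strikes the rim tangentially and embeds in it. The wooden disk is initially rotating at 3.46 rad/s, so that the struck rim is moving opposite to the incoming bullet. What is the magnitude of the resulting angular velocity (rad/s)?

About the axle the impulsive forces during the collision are internal, so angular momentum about that axis is conserved.
I_p = ½(3.57)(0.310)² = 0.1715 kg·m². Taking the sense of the bullet's angular momentum as positive, L_{bullet} = m v R = (0.0164)(296)(0.310) = 1.505 kg·m²/s.
L_i = −I_p ω_p + m v R = −(0.1715)(3.46) + 1.505 = 0.9113 kg·m²/s.
After sticking, I_f = I_p + m R² = 0.1715 + (0.0164)(0.310)² = 0.1731 kg·m².
ω_f = L_i / I_f = 0.9113 / 0.1731 = 5.264 rad/s.

|ω_f| ≈ 5.26 rad/s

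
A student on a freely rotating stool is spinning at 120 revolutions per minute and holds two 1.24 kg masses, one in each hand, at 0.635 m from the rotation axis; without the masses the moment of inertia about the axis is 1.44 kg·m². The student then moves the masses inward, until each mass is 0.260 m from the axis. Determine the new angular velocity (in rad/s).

With no external torque about the axis, L is conserved: I₁ω₁ = I₂ω₂.
I₁ = 1.44 + 2(1.24)(0.635)² = 2.440 kg·m²; I₂ = 1.44 + 2(1.24)(0.260)² = 1.608 kg·m².
ω₂ = I₁ω₁ / I₂ = (2.440)(120 rpm) / (1.608) = 182.1 rpm = 19.07 rad/s.

ω₂ ≈ 19.1 rad/s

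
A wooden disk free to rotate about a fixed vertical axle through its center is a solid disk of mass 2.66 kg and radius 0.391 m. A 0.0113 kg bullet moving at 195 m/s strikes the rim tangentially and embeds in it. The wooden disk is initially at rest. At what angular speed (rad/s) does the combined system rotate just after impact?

The axle reaction passes through the axle and exerts no torque about it; angular momentum about the axle is conserved through the impact.
I_p = ½(2.66)(0.391)² = 0.2033 kg·m². Taking the sense of the bullet's angular momentum as positive, L_{bullet} = m v R = (0.0113)(195)(0.391) = 0.8616 kg·m²/s.
L_i = 0 + 0.8616 = 0.8616 kg·m²/s.
After sticking, I_f = I_p + m R² = 0.2033 + (0.0113)(0.391)² = 0.2051 kg·m².
ω_f = L_i / I_f = 0.8616 / 0.2051 = 4.202 rad/s.

|ω_f| ≈ 4.20 rad/s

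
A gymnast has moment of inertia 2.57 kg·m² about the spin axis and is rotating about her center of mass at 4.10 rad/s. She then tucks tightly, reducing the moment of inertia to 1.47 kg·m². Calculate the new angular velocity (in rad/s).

No external torque acts about the spin axis, so angular momentum is conserved.
ω₂ = I₁ω₁ / I₂ = (2.570)(4.10 rad/s) / (1.470) = 7.168 rad/s.

ω₂ ≈ 7.17 rad/s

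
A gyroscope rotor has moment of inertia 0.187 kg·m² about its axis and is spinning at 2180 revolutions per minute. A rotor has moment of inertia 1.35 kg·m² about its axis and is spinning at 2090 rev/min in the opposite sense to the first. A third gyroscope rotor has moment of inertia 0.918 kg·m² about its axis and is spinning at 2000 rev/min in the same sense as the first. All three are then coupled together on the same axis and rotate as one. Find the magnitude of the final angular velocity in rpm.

|ω_f| ≈ 235 rpm

No external torque acts about the common axis, so total angular momentum is conserved.
Taking A's sense as positive: L = (0.1870)(2180) − (1.350)(2090) + (0.9180)(2000) = -577.8 kg·m²·rpm.
Combined I = 0.1870 + 1.350 + 0.9180 = 2.455 kg·m².
ω_f = L / I = -577.8 / 2.455 = -235.4 rpm.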